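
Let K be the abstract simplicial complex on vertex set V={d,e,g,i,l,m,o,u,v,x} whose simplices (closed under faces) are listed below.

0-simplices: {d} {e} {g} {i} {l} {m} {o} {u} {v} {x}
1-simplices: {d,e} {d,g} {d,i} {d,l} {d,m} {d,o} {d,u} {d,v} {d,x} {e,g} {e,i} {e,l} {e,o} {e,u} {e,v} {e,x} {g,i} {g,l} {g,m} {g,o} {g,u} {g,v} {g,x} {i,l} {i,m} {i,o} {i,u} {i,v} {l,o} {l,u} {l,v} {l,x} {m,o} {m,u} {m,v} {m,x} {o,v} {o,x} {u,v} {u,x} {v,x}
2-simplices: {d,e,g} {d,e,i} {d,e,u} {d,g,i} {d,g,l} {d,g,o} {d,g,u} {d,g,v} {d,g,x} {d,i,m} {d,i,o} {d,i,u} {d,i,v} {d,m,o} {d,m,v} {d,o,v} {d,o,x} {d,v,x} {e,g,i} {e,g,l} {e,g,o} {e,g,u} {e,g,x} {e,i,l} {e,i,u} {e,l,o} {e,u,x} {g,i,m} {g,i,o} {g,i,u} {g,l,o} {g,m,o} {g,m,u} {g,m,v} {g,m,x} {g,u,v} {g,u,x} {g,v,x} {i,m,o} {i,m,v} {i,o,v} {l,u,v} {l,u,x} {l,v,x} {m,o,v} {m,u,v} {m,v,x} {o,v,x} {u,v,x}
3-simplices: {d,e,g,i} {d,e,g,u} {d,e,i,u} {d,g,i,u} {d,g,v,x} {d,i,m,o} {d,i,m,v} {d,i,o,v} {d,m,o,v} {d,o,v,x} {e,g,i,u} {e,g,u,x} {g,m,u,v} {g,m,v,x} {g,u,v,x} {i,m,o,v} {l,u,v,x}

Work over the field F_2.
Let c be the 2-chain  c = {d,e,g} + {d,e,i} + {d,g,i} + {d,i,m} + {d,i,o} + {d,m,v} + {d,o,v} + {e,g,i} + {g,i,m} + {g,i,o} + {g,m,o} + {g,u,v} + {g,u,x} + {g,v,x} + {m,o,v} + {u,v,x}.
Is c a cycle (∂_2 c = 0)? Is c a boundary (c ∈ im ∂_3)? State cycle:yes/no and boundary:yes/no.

n_0=10 n_1=41 n_2=49 n_3=17  [Z2]
∂1: piv[de,dg,di,dl,dm,do,du,dv,dx] rk=9  ker:eg,ei,el,eo,eu,ev,ex,gi,gl,gm,go,gu,gv,gx,il,im,io,iu,iv,lo,lu,lv,lx,mo,mu,mv,mx,ov,ox,uv,ux,vx
∂2: piv[deg,dei,deu,dgi,dgl,dgo,dgu,dgv,dgx,dim,dio,diu,div,dmo,dmv,dov,dox,dvx,egl,ego,egx,eil,elo,eux,gim,gmu,gmx,guv,luv,lux] rk=30  ker:egi,egu,eiu,gio,giu,glo,gmo,gmv,gux,gvx,imo,imv,iov,lvx,mov,muv,mvx,ovx,uvx
∂3: piv[degi,degu,deiu,dgiu,dgvx,dimo,dimv,diov,dmov,dovx,egux,gmuv,gmvx,guvx,luvx] rk=15  ker:egiu,imov
∂2c = 0
c vs im∂3: residual ≠ 0 ⇒ not boundary

cycle:yes boundary:no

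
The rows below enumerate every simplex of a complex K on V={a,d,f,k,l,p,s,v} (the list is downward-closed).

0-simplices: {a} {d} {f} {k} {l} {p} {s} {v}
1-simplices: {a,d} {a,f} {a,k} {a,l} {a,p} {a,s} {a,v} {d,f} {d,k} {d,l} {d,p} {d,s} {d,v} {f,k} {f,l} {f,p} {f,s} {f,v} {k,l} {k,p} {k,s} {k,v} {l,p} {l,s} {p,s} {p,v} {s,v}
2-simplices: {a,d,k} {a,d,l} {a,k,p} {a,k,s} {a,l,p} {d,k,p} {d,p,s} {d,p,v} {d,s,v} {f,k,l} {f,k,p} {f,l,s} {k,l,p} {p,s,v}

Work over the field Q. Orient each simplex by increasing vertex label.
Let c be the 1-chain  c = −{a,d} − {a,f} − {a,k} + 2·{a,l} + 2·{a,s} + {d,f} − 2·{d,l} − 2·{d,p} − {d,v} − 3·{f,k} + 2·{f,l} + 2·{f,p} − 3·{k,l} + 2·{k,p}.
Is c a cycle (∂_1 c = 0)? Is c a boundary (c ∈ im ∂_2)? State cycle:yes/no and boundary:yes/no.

cycle:no boundary:no

n_0=8 n_1=27 n_2=14  [Q]
∂1: piv[ad,af,ak,al,ap,as,av] rk=7  ker:df,dk,dl,dp,ds,dv,fk,fl,fp,fs,fv,kl,kp,ks,kv,lp,ls,ps,pv,sv
∂2: piv[adk,adl,akp,aks,alp,dkp,dps,dpv,dsv,fkl,fkp,fls,klp] rk=13  ker:psv
∂1c = −{a} + 3·{d} − {f} − 3·{k} − {l} + 2·{p} + 2·{s} − {v}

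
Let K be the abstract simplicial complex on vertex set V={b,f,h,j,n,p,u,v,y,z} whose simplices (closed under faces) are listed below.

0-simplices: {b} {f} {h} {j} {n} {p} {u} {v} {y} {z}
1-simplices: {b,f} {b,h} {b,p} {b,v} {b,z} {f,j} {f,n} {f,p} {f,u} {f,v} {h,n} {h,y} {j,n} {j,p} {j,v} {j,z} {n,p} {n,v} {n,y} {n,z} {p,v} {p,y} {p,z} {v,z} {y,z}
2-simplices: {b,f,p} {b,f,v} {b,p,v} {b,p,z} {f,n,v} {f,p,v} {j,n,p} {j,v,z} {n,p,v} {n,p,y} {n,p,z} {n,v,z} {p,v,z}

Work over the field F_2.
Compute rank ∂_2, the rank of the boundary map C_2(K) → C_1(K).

n_0=10 n_1=25 n_2=13  [Z2]
∂1: piv[bf,bh,bp,bv,bz,fj,fn,fu,hy] rk=9  ker:fp,fv,hn,jn,jp,jv,jz,np,nv,ny,nz,pv,py,pz,vz,yz
∂2: piv[bfp,bfv,bpv,bpz,fnv,jnp,jvz,npv,npy,npz,nvz] rk=11  ker:fpv,pvz
rk∂_2=11

rank∂_2=11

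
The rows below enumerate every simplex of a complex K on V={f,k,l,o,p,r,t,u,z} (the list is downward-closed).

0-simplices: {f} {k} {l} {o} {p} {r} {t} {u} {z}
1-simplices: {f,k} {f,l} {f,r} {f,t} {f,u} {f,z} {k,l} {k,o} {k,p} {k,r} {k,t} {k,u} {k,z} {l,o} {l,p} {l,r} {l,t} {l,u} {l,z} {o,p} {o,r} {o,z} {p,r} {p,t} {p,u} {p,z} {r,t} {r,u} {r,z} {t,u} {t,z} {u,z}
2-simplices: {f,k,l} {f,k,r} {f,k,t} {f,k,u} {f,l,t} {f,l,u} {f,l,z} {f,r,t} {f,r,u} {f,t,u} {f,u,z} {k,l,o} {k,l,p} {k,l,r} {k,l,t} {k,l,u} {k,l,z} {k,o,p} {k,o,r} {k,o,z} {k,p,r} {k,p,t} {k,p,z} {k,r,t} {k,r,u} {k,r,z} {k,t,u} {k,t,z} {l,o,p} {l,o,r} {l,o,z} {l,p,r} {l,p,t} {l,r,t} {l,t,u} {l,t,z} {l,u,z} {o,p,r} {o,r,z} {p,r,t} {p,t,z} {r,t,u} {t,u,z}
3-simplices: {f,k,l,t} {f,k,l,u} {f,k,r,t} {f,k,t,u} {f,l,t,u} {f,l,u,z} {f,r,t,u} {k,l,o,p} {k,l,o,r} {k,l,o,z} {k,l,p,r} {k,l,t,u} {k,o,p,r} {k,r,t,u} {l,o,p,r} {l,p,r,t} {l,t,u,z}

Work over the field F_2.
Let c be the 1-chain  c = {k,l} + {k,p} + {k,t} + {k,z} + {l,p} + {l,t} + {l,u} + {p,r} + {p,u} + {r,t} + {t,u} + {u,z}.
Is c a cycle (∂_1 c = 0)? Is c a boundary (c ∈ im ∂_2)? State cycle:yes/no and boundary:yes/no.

cycle:yes boundary:no

n_0=9 n_1=32 n_2=43 n_3=17  [Z2]
∂1: piv[fk,fl,fr,ft,fu,fz,ko,kp] rk=8  ker:kl,kr,kt,ku,kz,lo,lp,lr,lt,lu,lz,op,or,oz,pr,pt,pu,pz,rt,ru,rz,tu,tz,uz
∂2: piv[fkl,fkr,fkt,fku,flt,flu,flz,frt,fru,ftu,fuz,klo,klp,klr,klz,kop,kor,koz,kpr,kpt,kpz,krz,ktz] rk=23  ker:klt,klu,krt,kru,ktu,lop,lor,loz,lpr,lpt,lrt,ltu,ltz,luz,opr,orz,prt,ptz,rtu,tuz
∂3: piv[fklt,fklu,fkrt,fktu,fltu,fluz,frtu,klop,klor,kloz,klpr,kopr,krtu,lprt,ltuz] rk=15  ker:kltu,lopr
∂1c = 0
c vs im∂2: residual ≠ 0 ⇒ not boundary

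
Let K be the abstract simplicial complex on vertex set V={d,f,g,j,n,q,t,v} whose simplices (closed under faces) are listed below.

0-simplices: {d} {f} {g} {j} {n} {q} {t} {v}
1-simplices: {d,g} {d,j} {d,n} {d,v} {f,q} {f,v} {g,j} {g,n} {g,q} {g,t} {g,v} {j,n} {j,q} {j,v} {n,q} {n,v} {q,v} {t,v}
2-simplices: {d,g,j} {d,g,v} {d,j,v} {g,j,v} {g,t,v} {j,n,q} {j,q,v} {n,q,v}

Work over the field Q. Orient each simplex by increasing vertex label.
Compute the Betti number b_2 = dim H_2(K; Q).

b_2=1

n_0=8 n_1=18 n_2=8  [Q]
∂1: piv[dg,dj,dn,dv,fq,fv,gt] rk=7  ker:gj,gn,gq,gv,jn,jq,jv,nq,nv,qv,tv
∂2: piv[dgj,dgv,djv,gtv,jnq,jqv,nqv] rk=7  ker:gjv
b_2=(8−7)−0=1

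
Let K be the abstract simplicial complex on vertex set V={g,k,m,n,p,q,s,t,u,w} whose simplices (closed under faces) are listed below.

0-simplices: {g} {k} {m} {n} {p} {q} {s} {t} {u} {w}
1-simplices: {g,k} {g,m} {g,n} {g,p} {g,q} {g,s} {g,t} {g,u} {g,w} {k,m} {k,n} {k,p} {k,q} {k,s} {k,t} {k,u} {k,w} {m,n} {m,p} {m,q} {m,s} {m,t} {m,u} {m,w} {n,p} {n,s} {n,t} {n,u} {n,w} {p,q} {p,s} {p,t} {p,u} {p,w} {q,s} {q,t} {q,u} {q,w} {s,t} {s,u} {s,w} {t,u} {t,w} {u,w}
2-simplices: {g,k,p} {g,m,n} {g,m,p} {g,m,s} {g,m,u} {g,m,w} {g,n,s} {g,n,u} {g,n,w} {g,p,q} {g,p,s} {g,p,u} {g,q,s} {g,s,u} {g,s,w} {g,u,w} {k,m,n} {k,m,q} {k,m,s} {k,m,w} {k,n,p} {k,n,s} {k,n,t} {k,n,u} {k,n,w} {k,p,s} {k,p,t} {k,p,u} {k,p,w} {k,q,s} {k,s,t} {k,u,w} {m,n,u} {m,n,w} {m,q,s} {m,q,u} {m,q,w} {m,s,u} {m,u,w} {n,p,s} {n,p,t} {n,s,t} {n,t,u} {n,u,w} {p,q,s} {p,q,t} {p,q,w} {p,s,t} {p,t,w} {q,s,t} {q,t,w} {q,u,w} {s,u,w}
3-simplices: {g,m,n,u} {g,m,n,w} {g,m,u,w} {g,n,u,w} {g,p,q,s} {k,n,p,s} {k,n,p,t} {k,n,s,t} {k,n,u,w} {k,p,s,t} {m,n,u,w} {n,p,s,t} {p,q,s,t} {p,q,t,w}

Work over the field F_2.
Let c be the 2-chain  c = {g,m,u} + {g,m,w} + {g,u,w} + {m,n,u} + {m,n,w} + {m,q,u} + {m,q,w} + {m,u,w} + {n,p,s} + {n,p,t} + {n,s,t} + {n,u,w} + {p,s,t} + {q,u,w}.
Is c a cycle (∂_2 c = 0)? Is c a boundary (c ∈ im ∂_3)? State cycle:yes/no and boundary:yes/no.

n_0=10 n_1=44 n_2=53 n_3=14  [Z2]
∂1: piv[gk,gm,gn,gp,gq,gs,gt,gu,gw] rk=9  ker:km,kn,kp,kq,ks,kt,ku,kw,mn,mp,mq,ms,mt,mu,mw,np,ns,nt,nu,nw,pq,ps,pt,pu,pw,qs,qt,qu,qw,st,su,sw,tu,tw,uw
∂2: piv[gkp,gmn,gmp,gms,gmu,gmw,gns,gnu,gnw,gpq,gps,gpu,gqs,gsu,gsw,guw,kmn,kmq,kms,kmw,knp,knt,knu,kps,kpt,kpw,kqs,kst,mqu,mqw,ntu,pqt,ptw] rk=33  ker:kns,knw,kpu,kuw,mnu,mnw,mqs,msu,muw,nps,npt,nst,nuw,pqs,pqw,pst,qst,qtw,quw,suw
∂3: piv[gmnu,gmnw,gmuw,gnuw,gpqs,knps,knpt,knst,knuw,kpst,pqst,pqtw] rk=12  ker:mnuw,npst
∂2c = 0
c vs im∂3: residual ≠ 0 ⇒ not boundary

cycle:yes boundary:no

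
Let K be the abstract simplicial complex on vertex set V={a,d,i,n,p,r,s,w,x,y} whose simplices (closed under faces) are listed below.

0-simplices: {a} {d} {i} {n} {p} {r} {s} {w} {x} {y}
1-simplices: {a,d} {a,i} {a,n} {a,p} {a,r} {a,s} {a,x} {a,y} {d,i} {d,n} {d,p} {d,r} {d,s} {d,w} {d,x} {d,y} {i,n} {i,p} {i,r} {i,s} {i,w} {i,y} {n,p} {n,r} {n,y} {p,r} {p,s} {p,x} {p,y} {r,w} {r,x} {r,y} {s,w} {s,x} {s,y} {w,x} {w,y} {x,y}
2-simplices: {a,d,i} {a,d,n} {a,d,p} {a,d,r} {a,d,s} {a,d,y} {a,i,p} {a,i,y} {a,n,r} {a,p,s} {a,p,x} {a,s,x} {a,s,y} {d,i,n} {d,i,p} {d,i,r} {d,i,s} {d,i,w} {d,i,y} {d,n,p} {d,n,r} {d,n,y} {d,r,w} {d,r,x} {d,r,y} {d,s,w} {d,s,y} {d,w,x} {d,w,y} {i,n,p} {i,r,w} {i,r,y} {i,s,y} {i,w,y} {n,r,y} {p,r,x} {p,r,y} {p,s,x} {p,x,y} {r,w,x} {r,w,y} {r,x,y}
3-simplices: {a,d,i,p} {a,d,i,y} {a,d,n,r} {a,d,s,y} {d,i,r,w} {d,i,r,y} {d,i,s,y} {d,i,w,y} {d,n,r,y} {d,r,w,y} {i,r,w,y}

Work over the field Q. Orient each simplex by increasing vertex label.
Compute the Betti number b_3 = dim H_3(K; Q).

n_0=10 n_1=38 n_2=42 n_3=11  [Q]
∂1: piv[ad,ai,an,ap,ar,as,ax,ay,dw] rk=9  ker:di,dn,dp,dr,ds,dx,dy,in,ip,ir,is,iw,iy,np,nr,ny,pr,ps,px,py,rw,rx,ry,sw,sx,sy,wx,wy,xy
∂2: piv[adi,adn,adp,adr,ads,ady,aip,aiy,anr,aps,apx,asx,asy,din,dir,dis,diw,dnp,dny,drw,drx,dry,dsw,dwx,dwy,prx,pry,pxy] rk=28  ker:dip,diy,dnr,dsy,inp,irw,iry,isy,iwy,nry,psx,rwx,rwy,rxy
∂3: piv[adip,adiy,adnr,adsy,dirw,diry,disy,diwy,dnry,drwy] rk=10  ker:irwy
b_3=(11−10)−0=1

b_3=1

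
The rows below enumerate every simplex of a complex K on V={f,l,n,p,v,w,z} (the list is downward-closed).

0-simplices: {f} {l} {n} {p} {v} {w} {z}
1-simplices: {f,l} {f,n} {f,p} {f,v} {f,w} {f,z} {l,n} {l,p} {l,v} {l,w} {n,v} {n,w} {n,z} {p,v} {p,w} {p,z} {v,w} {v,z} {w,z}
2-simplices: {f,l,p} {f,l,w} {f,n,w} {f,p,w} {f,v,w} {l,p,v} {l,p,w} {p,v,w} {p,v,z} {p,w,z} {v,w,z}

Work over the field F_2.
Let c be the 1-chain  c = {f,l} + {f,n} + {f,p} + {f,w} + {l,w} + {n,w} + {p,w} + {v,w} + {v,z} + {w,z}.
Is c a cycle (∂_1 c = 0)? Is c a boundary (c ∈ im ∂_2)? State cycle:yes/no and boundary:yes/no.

n_0=7 n_1=19 n_2=11  [Z2]
∂1: piv[fl,fn,fp,fv,fw,fz] rk=6  ker:ln,lp,lv,lw,nv,nw,nz,pv,pw,pz,vw,vz,wz
∂2: piv[flp,flw,fnw,fpw,fvw,lpv,pvw,pvz,pwz] rk=9  ker:lpw,vwz
∂1c = 0
c vs im∂2: reduces to 0 ⇒ boundary

cycle:yes boundary:yes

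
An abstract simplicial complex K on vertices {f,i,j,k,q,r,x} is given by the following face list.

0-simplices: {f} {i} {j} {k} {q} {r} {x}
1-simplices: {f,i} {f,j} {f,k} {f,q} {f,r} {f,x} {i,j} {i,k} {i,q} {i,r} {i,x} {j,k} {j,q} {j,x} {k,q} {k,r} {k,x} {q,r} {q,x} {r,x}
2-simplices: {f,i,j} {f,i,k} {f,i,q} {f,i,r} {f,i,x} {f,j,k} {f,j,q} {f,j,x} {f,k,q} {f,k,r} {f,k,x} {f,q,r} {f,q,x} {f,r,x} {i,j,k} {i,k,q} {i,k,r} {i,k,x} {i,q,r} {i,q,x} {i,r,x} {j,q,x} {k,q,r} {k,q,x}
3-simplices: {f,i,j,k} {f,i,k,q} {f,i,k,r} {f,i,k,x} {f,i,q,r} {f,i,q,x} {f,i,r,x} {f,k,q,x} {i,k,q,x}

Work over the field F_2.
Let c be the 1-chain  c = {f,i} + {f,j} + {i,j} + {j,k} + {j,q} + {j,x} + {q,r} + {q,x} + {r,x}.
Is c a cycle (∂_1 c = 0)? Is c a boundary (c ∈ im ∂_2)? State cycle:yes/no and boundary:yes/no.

cycle:no boundary:no

n_0=7 n_1=20 n_2=24 n_3=9  [Z2]
∂1: piv[fi,fj,fk,fq,fr,fx] rk=6  ker:ij,ik,iq,ir,ix,jk,jq,jx,kq,kr,kx,qr,qx,rx
∂2: piv[fij,fik,fiq,fir,fix,fjk,fjq,fjx,fkq,fkr,fkx,fqr,fqx,frx] rk=14  ker:ijk,ikq,ikr,ikx,iqr,iqx,irx,jqx,kqr,kqx
∂3: piv[fijk,fikq,fikr,fikx,fiqr,fiqx,firx,fkqx] rk=8  ker:ikqx
∂1c = {j} + {k} + {q} + {x}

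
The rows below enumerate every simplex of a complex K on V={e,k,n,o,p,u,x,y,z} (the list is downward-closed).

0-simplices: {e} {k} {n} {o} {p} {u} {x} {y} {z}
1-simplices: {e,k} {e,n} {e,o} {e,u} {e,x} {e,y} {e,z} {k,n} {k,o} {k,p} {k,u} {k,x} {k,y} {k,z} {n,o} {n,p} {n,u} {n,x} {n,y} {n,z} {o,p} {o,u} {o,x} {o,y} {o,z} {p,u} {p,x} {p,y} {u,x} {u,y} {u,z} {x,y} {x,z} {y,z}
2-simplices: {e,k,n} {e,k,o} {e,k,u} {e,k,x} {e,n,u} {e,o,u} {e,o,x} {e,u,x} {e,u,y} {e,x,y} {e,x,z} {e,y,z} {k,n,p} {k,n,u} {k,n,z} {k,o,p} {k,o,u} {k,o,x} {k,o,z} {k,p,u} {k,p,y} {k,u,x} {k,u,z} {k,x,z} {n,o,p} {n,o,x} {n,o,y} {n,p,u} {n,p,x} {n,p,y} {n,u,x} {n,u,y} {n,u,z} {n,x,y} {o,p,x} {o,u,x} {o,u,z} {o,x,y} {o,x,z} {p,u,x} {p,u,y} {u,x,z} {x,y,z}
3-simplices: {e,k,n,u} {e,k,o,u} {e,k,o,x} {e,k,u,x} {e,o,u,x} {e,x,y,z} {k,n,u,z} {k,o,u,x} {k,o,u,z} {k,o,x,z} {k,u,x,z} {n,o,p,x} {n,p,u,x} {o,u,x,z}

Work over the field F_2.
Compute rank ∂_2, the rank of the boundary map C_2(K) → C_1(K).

n_0=9 n_1=34 n_2=43 n_3=14  [Z2]
∂1: piv[ek,en,eo,eu,ex,ey,ez,kp] rk=8  ker:kn,ko,ku,kx,ky,kz,no,np,nu,nx,ny,nz,op,ou,ox,oy,oz,pu,px,py,ux,uy,uz,xy,xz,yz
∂2: piv[ekn,eko,eku,ekx,enu,eou,eox,eux,euy,exy,exz,eyz,knp,knz,kop,koz,kpu,kpy,kuz,kxz,nop,nox,noy,npx,npy,nuy] rk=26  ker:knu,kou,kox,kux,npu,nux,nuz,nxy,opx,oux,ouz,oxy,oxz,pux,puy,uxz,xyz
∂3: piv[eknu,ekou,ekox,ekux,eoux,exyz,knuz,kouz,koxz,kuxz,nopx,npux] rk=12  ker:koux,ouxz
rk∂_2=26

rank∂_2=26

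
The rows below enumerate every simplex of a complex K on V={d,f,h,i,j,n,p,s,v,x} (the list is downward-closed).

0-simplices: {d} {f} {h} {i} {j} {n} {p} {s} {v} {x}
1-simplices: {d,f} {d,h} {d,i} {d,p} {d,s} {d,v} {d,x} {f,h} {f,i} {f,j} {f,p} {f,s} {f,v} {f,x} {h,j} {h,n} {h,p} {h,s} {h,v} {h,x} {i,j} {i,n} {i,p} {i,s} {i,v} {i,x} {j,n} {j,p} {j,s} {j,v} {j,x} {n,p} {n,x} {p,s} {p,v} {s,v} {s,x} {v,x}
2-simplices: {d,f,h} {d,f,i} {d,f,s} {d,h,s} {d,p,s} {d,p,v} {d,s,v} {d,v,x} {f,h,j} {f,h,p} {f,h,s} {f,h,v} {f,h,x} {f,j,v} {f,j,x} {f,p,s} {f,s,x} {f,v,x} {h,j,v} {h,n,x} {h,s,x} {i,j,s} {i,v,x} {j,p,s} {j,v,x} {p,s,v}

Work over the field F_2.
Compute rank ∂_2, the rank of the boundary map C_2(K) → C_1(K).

n_0=10 n_1=38 n_2=26  [Z2]
∂1: piv[df,dh,di,dp,ds,dv,dx,fj,hn] rk=9  ker:fh,fi,fp,fs,fv,fx,hj,hp,hs,hv,hx,ij,in,ip,is,iv,ix,jn,jp,js,jv,jx,np,nx,ps,pv,sv,sx,vx
∂2: piv[dfh,dfi,dfs,dhs,dps,dpv,dsv,dvx,fhj,fhp,fhv,fhx,fjv,fjx,fps,fsx,fvx,hnx,ijs,ivx,jps] rk=21  ker:fhs,hjv,hsx,jvx,psv
rk∂_2=21

rank∂_2=21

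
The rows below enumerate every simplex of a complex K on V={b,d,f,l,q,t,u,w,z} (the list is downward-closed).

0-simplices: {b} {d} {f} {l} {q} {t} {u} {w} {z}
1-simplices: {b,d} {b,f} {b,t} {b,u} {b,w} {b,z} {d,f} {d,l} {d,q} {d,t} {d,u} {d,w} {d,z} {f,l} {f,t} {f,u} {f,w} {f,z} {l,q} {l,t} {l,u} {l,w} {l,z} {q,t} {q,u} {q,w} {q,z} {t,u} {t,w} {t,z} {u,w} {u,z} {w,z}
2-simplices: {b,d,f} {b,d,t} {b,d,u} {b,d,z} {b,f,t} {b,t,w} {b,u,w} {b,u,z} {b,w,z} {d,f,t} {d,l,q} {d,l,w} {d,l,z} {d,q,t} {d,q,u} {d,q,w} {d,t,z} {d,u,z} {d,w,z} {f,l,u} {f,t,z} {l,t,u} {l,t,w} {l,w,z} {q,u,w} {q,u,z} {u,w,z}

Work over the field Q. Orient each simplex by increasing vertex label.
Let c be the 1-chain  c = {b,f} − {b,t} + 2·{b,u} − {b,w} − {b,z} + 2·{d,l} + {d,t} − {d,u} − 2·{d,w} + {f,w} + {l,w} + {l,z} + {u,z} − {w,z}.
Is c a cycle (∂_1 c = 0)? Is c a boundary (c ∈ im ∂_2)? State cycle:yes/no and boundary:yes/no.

cycle:yes boundary:no

n_0=9 n_1=33 n_2=27  [Q]
∂1: piv[bd,bf,bt,bu,bw,bz,dl,dq] rk=8  ker:df,dt,du,dw,dz,fl,ft,fu,fw,fz,lq,lt,lu,lw,lz,qt,qu,qw,qz,tu,tw,tz,uw,uz,wz
∂2: piv[bdf,bdt,bdu,bdz,bft,btw,buw,buz,bwz,dlq,dlw,dlz,dqt,dqu,dqw,dtz,dwz,flu,ftz,ltu,ltw,quz] rk=22  ker:dft,duz,lwz,quw,uwz
∂1c = 0
c vs im∂2: residual ≠ 0 ⇒ not boundary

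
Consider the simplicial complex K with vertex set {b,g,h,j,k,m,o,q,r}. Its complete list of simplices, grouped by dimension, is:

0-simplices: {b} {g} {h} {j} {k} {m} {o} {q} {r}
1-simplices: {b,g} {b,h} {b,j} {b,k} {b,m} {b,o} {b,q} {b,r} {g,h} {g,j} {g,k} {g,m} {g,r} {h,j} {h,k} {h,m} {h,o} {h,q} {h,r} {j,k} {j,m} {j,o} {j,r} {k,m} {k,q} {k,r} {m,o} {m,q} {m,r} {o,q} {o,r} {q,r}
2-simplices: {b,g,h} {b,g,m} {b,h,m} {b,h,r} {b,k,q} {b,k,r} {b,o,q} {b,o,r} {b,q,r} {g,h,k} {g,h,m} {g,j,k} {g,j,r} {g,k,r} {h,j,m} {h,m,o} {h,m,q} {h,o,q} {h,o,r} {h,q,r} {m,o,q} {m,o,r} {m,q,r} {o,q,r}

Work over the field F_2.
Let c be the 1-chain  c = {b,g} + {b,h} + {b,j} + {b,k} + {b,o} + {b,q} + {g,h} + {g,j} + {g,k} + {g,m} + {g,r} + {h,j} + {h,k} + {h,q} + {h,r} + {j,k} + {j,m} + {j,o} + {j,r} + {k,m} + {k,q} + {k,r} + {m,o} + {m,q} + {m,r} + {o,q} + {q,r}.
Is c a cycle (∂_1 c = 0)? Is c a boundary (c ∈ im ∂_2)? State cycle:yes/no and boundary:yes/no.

n_0=9 n_1=32 n_2=24  [Z2]
∂1: piv[bg,bh,bj,bk,bm,bo,bq,br] rk=8  ker:gh,gj,gk,gm,gr,hj,hk,hm,ho,hq,hr,jk,jm,jo,jr,km,kq,kr,mo,mq,mr,oq,or,qr
∂2: piv[bgh,bgm,bhm,bhr,bkq,bkr,boq,bor,bqr,ghk,gjk,gjr,gkr,hjm,hmo,hmq,hoq,hor,mor] rk=19  ker:ghm,hqr,moq,mqr,oqr
∂1c = {j} + {k}

cycle:no boundary:no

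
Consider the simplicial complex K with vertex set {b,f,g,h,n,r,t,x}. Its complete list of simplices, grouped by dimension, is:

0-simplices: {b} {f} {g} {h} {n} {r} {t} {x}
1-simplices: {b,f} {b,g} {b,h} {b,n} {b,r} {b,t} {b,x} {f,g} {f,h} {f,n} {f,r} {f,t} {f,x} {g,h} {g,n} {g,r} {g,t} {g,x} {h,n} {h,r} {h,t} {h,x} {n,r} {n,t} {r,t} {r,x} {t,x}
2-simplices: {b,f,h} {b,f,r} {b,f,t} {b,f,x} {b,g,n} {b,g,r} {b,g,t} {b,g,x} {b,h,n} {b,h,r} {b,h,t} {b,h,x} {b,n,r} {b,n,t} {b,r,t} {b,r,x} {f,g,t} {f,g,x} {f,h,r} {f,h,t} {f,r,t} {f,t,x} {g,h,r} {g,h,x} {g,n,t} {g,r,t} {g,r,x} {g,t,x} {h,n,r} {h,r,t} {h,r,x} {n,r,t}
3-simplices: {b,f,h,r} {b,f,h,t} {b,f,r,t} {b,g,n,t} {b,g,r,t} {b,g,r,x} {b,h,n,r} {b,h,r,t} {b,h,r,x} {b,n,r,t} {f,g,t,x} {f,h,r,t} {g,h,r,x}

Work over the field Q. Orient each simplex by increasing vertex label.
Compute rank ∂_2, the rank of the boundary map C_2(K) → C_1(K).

rank∂_2=19

n_0=8 n_1=27 n_2=32 n_3=13  [Q]
∂1: piv[bf,bg,bh,bn,br,bt,bx] rk=7  ker:fg,fh,fn,fr,ft,fx,gh,gn,gr,gt,gx,hn,hr,ht,hx,nr,nt,rt,rx,tx
∂2: piv[bfh,bfr,bft,bfx,bgn,bgr,bgt,bgx,bhn,bhr,bht,bhx,bnr,bnt,brt,brx,fgt,ftx,ghr] rk=19  ker:fgx,fhr,fht,frt,ghx,gnt,grt,grx,gtx,hnr,hrt,hrx,nrt
∂3: piv[bfhr,bfht,bfrt,bgnt,bgrt,bgrx,bhnr,bhrt,bhrx,bnrt,fgtx,ghrx] rk=12  ker:fhrt
rk∂_2=19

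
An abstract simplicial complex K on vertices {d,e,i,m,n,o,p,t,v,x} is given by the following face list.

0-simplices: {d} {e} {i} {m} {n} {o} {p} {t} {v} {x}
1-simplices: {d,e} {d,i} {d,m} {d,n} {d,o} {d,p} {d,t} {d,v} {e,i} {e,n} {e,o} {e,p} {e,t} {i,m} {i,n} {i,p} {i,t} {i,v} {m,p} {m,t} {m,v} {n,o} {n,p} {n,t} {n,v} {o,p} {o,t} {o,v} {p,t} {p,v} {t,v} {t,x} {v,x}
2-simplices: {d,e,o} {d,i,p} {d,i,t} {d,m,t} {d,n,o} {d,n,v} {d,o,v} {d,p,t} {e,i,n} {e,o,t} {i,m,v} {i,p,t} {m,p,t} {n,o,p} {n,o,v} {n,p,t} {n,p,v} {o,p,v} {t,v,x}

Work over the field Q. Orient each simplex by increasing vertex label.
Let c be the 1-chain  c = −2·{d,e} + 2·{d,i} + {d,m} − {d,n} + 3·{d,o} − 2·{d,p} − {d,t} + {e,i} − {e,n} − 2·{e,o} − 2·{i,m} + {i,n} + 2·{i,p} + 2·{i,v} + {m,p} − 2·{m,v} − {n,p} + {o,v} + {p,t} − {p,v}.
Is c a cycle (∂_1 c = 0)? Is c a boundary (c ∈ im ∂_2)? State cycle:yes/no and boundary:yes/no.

cycle:yes boundary:yes

n_0=10 n_1=33 n_2=19  [Q]
∂1: piv[de,di,dm,dn,do,dp,dt,dv,tx] rk=9  ker:ei,en,eo,ep,et,im,in,ip,it,iv,mp,mt,mv,no,np,nt,nv,op,ot,ov,pt,pv,tv,vx
∂2: piv[deo,dip,dit,dmt,dno,dnv,dov,dpt,ein,eot,imv,mpt,nop,npt,npv,tvx] rk=16  ker:ipt,nov,opv
∂1c = 0
c vs im∂2: reduces to 0 ⇒ boundary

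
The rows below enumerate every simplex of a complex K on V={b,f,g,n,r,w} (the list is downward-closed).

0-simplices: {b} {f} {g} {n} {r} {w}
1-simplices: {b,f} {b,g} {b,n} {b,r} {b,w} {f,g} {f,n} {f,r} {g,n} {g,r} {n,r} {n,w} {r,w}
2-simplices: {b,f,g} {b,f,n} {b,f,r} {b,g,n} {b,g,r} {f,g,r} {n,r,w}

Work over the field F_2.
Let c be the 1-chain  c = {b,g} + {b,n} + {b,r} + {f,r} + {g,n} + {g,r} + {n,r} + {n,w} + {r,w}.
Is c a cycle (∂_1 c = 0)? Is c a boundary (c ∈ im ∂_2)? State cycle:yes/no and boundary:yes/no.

n_0=6 n_1=13 n_2=7  [Z2]
∂1: piv[bf,bg,bn,br,bw] rk=5  ker:fg,fn,fr,gn,gr,nr,nw,rw
∂2: piv[bfg,bfn,bfr,bgn,bgr,nrw] rk=6  ker:fgr
∂1c = {b} + {f} + {g} + {r}

cycle:no boundary:no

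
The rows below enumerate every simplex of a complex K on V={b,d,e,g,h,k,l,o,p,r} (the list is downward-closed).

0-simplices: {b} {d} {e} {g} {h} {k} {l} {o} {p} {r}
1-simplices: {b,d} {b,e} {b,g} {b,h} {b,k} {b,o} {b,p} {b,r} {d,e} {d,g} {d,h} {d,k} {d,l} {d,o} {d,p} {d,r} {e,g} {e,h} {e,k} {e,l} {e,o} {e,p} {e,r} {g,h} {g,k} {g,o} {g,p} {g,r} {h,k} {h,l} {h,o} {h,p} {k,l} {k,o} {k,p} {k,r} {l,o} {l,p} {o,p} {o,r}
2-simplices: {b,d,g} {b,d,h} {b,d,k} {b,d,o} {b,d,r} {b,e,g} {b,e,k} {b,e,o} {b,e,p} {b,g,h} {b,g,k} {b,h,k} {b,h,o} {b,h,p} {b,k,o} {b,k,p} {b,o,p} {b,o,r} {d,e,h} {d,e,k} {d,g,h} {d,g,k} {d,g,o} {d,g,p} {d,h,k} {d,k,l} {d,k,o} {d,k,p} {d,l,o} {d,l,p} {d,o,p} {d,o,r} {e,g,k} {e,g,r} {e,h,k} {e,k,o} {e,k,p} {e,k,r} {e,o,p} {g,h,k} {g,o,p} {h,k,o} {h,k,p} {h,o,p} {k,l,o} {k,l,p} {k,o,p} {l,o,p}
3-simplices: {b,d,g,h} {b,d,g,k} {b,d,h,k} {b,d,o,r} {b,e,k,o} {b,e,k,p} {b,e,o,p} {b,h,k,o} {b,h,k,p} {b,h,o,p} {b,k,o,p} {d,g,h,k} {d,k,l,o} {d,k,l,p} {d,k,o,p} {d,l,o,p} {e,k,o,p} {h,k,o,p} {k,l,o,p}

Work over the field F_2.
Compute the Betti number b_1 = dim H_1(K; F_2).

b_1=3

n_0=10 n_1=40 n_2=48 n_3=19  [Z2]
∂1: piv[bd,be,bg,bh,bk,bo,bp,br,dl] rk=9  ker:de,dg,dh,dk,do,dp,dr,eg,eh,ek,el,eo,ep,er,gh,gk,go,gp,gr,hk,hl,ho,hp,kl,ko,kp,kr,lo,lp,op,or
∂2: piv[bdg,bdh,bdk,bdo,bdr,beg,bek,beo,bep,bgh,bgk,bhk,bho,bhp,bko,bkp,bop,bor,deh,dek,dgo,dgp,dkl,dkp,dlo,dlp,egr,ekr] rk=28  ker:dgh,dgk,dhk,dko,dop,dor,egk,ehk,eko,ekp,eop,ghk,gop,hko,hkp,hop,klo,klp,kop,lop
∂3: piv[bdgh,bdgk,bdhk,bdor,beko,bekp,beop,bhko,bhkp,bhop,bkop,dghk,dklo,dklp,dkop,dlop] rk=16  ker:ekop,hkop,klop
b_1=(40−9)−28=3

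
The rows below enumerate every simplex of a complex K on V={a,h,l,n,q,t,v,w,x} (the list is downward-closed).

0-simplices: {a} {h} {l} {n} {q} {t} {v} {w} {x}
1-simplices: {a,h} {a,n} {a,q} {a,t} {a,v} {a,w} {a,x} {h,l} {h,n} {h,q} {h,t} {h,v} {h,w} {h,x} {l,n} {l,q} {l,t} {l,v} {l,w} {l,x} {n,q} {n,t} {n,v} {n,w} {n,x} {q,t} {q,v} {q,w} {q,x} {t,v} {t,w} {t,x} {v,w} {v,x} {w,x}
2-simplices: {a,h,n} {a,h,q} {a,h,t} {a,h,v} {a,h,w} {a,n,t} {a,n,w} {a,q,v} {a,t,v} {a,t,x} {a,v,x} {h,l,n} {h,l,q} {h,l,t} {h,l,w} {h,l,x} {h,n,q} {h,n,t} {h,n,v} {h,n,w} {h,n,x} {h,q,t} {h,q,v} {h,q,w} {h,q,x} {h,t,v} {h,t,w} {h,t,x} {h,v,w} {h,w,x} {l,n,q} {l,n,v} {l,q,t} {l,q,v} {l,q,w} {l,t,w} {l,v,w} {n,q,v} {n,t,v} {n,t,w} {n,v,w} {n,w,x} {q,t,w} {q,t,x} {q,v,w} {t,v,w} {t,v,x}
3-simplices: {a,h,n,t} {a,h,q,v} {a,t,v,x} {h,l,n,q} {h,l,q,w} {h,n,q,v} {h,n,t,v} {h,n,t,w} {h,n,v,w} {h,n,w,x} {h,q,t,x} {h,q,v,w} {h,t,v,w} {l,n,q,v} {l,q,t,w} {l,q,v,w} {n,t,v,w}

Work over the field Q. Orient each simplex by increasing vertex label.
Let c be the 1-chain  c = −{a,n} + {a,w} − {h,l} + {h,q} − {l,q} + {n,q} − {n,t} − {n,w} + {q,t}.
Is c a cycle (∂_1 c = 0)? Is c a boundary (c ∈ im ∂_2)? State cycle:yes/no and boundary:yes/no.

cycle:yes boundary:yes

n_0=9 n_1=35 n_2=47 n_3=17  [Q]
∂1: piv[ah,an,aq,at,av,aw,ax,hl] rk=8  ker:hn,hq,ht,hv,hw,hx,ln,lq,lt,lv,lw,lx,nq,nt,nv,nw,nx,qt,qv,qw,qx,tv,tw,tx,vw,vx,wx
∂2: piv[ahn,ahq,aht,ahv,ahw,ant,anw,aqv,atv,atx,avx,hln,hlq,hlt,hlw,hlx,hnq,hnv,hnx,hqt,hqw,hqx,htw,htx,hvw,hwx,lnv] rk=27  ker:hnt,hnw,hqv,htv,lnq,lqt,lqv,lqw,ltw,lvw,nqv,ntv,ntw,nvw,nwx,qtw,qtx,qvw,tvw,tvx
∂3: piv[ahnt,ahqv,atvx,hlnq,hlqw,hnqv,hntv,hntw,hnvw,hnwx,hqtx,hqvw,htvw,lnqv,lqtw,lqvw] rk=16  ker:ntvw
∂1c = 0
c vs im∂2: reduces to 0 ⇒ boundary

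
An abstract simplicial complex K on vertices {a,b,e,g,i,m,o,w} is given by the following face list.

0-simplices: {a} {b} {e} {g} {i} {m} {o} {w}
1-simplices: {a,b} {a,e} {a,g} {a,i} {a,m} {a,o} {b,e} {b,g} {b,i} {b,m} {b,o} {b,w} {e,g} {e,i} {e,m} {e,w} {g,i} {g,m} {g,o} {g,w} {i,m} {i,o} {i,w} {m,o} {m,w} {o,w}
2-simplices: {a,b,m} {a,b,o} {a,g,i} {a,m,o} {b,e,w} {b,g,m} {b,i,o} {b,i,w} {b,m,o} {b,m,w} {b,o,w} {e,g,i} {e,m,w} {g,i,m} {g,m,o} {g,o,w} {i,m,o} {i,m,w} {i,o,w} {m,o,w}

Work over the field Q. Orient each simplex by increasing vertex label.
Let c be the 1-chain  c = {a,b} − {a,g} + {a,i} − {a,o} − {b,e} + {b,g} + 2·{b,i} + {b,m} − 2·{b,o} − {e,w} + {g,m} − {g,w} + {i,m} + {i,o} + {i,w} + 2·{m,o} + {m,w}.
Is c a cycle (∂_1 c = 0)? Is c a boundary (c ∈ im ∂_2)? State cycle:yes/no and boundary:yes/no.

cycle:yes boundary:yes

n_0=8 n_1=26 n_2=20  [Q]
∂1: piv[ab,ae,ag,ai,am,ao,bw] rk=7  ker:be,bg,bi,bm,bo,eg,ei,em,ew,gi,gm,go,gw,im,io,iw,mo,mw,ow
∂2: piv[abm,abo,agi,amo,bew,bgm,bio,biw,bmw,bow,egi,emw,gim,gmo,gow,imo] rk=16  ker:bmo,imw,iow,mow
∂1c = 0
c vs im∂2: reduces to 0 ⇒ boundary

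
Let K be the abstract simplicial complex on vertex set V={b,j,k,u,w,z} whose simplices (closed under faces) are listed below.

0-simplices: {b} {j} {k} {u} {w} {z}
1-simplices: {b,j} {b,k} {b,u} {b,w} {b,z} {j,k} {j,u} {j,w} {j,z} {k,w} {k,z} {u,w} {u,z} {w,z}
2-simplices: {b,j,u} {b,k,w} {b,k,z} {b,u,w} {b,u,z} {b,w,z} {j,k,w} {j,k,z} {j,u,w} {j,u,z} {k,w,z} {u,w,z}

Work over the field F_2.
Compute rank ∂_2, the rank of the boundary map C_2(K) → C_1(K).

rank∂_2=9

n_0=6 n_1=14 n_2=12  [Z2]
∂1: piv[bj,bk,bu,bw,bz] rk=5  ker:jk,ju,jw,jz,kw,kz,uw,uz,wz
∂2: piv[bju,bkw,bkz,buw,buz,bwz,jkw,jkz,juw] rk=9  ker:juz,kwz,uwz
rk∂_2=9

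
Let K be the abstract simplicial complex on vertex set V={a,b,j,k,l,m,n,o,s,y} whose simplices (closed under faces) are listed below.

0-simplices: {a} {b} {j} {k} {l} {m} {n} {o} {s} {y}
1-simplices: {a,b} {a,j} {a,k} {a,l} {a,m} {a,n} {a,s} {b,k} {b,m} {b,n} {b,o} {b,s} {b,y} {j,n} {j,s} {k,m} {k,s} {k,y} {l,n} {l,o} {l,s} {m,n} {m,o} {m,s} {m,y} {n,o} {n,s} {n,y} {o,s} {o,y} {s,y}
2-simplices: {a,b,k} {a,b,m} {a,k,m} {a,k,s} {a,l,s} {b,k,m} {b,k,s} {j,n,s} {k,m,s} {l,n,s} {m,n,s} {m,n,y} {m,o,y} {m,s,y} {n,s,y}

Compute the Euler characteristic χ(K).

n_0=10 n_1=31 n_2=15
χ=+10−31+15=-6

χ(K)=-6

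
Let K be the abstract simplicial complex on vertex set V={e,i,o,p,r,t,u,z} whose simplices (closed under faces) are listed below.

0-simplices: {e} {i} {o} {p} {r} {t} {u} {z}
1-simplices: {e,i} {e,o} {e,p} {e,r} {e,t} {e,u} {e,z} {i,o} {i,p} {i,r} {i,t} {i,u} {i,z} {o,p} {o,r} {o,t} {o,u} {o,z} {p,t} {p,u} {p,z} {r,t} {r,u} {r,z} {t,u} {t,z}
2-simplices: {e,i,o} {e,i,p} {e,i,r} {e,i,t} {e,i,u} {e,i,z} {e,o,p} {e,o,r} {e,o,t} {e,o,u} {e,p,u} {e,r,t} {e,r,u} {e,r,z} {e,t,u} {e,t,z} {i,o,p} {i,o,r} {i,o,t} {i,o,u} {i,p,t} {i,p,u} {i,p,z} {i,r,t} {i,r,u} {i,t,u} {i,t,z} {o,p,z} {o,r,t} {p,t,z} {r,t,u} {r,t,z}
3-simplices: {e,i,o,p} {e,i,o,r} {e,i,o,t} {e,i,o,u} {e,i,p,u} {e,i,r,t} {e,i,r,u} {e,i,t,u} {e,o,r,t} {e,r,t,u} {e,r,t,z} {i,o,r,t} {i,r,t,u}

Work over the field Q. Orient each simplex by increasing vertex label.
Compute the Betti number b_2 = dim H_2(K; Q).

n_0=8 n_1=26 n_2=32 n_3=13  [Q]
∂1: piv[ei,eo,ep,er,et,eu,ez] rk=7  ker:io,ip,ir,it,iu,iz,op,or,ot,ou,oz,pt,pu,pz,rt,ru,rz,tu,tz
∂2: piv[eio,eip,eir,eit,eiu,eiz,eop,eor,eot,eou,epu,ert,eru,erz,etu,etz,ipt,ipz,opz] rk=19  ker:iop,ior,iot,iou,ipu,irt,iru,itu,itz,ort,ptz,rtu,rtz
∂3: piv[eiop,eior,eiot,eiou,eipu,eirt,eiru,eitu,eort,ertu,ertz] rk=11  ker:iort,irtu
b_2=(32−19)−11=2

b_2=2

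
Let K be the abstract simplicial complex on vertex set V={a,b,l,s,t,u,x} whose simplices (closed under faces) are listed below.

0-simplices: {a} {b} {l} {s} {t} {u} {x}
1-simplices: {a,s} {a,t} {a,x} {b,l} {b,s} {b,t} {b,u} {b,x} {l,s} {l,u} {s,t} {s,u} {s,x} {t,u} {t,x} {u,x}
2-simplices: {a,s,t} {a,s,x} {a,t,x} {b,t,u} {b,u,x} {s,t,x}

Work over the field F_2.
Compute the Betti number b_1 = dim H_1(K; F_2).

b_1=5

n_0=7 n_1=16 n_2=6  [Z2]
∂1: piv[as,at,ax,bl,bs,bu] rk=6  ker:bt,bx,ls,lu,st,su,sx,tu,tx,ux
∂2: piv[ast,asx,atx,btu,bux] rk=5  ker:stx
b_1=(16−6)−5=5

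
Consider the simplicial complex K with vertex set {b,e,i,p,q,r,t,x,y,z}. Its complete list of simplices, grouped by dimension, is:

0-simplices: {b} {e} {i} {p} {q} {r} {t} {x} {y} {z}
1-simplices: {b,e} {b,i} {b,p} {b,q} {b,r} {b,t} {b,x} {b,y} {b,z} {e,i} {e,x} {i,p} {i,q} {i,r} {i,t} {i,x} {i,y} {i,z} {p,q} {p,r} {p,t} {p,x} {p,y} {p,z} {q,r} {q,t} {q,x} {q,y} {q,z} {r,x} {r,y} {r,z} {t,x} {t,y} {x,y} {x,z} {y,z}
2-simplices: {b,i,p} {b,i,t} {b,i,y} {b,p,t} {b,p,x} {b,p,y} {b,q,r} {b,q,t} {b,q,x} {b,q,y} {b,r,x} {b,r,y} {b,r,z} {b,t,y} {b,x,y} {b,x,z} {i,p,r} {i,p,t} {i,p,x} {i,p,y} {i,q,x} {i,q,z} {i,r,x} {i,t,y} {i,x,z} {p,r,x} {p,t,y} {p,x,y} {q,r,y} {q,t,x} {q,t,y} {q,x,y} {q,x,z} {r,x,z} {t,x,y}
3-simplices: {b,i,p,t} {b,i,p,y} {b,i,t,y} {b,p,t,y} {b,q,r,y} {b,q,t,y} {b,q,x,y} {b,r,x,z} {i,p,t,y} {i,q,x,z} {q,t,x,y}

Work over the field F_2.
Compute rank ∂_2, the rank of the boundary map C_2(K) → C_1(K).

n_0=10 n_1=37 n_2=35 n_3=11  [Z2]
∂1: piv[be,bi,bp,bq,br,bt,bx,by,bz] rk=9  ker:ei,ex,ip,iq,ir,it,ix,iy,iz,pq,pr,pt,px,py,pz,qr,qt,qx,qy,qz,rx,ry,rz,tx,ty,xy,xz,yz
∂2: piv[bip,bit,biy,bpt,bpx,bpy,bqr,bqt,bqx,bqy,brx,bry,brz,bty,bxy,bxz,ipr,ipx,iqx,iqz,irx,ixz,qtx] rk=23  ker:ipt,ipy,ity,prx,pty,pxy,qry,qty,qxy,qxz,rxz,txy
∂3: piv[bipt,bipy,bity,bpty,bqry,bqty,bqxy,brxz,iqxz,qtxy] rk=10  ker:ipty
rk∂_2=23

rank∂_2=23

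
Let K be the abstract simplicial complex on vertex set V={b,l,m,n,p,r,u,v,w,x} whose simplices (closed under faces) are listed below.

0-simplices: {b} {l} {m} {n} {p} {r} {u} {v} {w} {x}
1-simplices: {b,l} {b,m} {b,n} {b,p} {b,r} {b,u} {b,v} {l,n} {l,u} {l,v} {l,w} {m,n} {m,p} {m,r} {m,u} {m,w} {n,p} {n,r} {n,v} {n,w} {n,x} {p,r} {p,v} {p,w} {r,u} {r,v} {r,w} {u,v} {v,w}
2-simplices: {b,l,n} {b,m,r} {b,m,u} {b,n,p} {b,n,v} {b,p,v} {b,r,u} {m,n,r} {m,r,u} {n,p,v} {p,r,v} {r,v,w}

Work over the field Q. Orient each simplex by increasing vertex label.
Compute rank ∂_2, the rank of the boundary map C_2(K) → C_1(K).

n_0=10 n_1=29 n_2=12  [Q]
∂1: piv[bl,bm,bn,bp,br,bu,bv,lw,nx] rk=9  ker:ln,lu,lv,mn,mp,mr,mu,mw,np,nr,nv,nw,pr,pv,pw,ru,rv,rw,uv,vw
∂2: piv[bln,bmr,bmu,bnp,bnv,bpv,bru,mnr,prv,rvw] rk=10  ker:mru,npv
rk∂_2=10

rank∂_2=10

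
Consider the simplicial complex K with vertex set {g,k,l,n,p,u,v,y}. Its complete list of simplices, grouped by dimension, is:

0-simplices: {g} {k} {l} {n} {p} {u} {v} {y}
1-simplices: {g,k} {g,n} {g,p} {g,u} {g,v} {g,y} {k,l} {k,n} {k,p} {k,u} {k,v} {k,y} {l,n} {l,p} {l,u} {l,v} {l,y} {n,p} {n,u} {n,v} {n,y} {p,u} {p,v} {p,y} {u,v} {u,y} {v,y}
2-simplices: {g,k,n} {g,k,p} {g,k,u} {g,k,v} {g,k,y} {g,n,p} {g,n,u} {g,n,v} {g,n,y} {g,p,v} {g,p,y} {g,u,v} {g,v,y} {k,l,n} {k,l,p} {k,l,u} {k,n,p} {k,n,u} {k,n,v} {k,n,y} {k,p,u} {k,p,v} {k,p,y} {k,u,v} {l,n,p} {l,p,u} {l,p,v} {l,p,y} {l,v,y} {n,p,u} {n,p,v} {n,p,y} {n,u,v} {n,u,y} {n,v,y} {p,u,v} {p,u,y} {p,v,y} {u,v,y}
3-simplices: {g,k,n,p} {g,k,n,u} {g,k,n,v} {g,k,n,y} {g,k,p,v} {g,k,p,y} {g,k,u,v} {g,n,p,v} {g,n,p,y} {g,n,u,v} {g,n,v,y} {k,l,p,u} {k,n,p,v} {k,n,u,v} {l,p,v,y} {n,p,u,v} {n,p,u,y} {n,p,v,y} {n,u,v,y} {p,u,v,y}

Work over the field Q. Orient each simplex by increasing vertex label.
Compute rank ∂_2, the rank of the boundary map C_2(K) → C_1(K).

rank∂_2=20

n_0=8 n_1=27 n_2=39 n_3=20  [Q]
∂1: piv[gk,gn,gp,gu,gv,gy,kl] rk=7  ker:kn,kp,ku,kv,ky,ln,lp,lu,lv,ly,np,nu,nv,ny,pu,pv,py,uv,uy,vy
∂2: piv[gkn,gkp,gku,gkv,gky,gnp,gnu,gnv,gny,gpv,gpy,guv,gvy,kln,klp,klu,kpu,lpv,lpy,nuy] rk=20  ker:knp,knu,knv,kny,kpv,kpy,kuv,lnp,lpu,lvy,npu,npv,npy,nuv,nvy,puv,puy,pvy,uvy
∂3: piv[gknp,gknu,gknv,gkny,gkpv,gkpy,gkuv,gnpv,gnpy,gnuv,gnvy,klpu,lpvy,npuv,npuy,npvy,nuvy] rk=17  ker:knpv,knuv,puvy
rk∂_2=20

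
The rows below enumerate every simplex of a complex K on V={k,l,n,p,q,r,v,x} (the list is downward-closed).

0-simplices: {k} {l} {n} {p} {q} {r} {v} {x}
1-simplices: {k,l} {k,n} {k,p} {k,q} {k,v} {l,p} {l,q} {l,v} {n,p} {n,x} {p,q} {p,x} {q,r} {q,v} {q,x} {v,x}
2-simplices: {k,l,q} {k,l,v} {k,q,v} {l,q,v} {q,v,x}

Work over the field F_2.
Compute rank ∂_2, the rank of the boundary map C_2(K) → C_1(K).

rank∂_2=4

n_0=8 n_1=16 n_2=5  [Z2]
∂1: piv[kl,kn,kp,kq,kv,nx,qr] rk=7  ker:lp,lq,lv,np,pq,px,qv,qx,vx
∂2: piv[klq,klv,kqv,qvx] rk=4  ker:lqv
rk∂_2=4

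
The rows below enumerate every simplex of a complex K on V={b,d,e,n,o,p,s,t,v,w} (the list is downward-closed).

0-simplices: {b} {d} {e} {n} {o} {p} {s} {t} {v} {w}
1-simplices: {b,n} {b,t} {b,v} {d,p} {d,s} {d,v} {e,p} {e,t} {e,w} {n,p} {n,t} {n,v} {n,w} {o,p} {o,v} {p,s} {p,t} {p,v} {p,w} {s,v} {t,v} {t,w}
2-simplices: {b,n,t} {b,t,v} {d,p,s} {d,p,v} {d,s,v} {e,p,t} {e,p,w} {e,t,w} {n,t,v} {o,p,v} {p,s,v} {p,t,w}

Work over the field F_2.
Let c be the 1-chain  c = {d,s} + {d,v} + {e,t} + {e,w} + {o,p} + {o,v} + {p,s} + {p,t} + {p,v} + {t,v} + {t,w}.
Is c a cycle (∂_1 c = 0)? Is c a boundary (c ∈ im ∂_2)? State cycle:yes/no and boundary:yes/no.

cycle:yes boundary:no

n_0=10 n_1=22 n_2=12  [Z2]
∂1: piv[bn,bt,bv,dp,ds,dv,ep,ew,op] rk=9  ker:et,np,nt,nv,nw,ov,ps,pt,pv,pw,sv,tv,tw
∂2: piv[bnt,btv,dps,dpv,dsv,ept,epw,etw,ntv,opv] rk=10  ker:psv,ptw
∂1c = 0
c vs im∂2: residual ≠ 0 ⇒ not boundary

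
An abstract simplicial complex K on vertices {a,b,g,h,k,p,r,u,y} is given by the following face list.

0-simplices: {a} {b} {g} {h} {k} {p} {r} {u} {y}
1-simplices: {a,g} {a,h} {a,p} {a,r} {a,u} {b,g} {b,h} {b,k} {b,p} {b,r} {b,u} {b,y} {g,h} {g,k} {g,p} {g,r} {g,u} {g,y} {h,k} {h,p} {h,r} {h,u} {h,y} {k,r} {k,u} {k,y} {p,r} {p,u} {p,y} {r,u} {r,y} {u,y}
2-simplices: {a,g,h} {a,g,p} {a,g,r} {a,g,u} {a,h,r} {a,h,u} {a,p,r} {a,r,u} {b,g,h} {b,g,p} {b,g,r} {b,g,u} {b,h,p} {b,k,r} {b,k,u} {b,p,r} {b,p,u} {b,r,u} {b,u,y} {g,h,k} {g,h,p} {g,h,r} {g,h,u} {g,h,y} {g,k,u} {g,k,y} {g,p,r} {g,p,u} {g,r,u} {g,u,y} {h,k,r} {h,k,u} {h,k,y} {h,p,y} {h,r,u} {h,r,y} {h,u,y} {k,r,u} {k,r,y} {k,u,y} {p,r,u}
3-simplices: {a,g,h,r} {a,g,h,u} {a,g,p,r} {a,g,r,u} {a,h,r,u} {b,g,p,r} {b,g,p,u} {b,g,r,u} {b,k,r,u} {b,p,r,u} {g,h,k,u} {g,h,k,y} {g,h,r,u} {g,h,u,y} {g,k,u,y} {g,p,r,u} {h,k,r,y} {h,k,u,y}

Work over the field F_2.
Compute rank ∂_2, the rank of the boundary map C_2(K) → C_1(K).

rank∂_2=24

n_0=9 n_1=32 n_2=41 n_3=18  [Z2]
∂1: piv[ag,ah,ap,ar,au,bg,bk,by] rk=8  ker:bh,bp,br,bu,gh,gk,gp,gr,gu,gy,hk,hp,hr,hu,hy,kr,ku,ky,pr,pu,py,ru,ry,uy
∂2: piv[agh,agp,agr,agu,ahr,ahu,apr,aru,bgh,bgp,bgr,bgu,bhp,bkr,bku,bpu,buy,ghk,ghy,gku,gky,guy,hpy,hry] rk=24  ker:bpr,bru,ghp,ghr,ghu,gpr,gpu,gru,hkr,hku,hky,hru,huy,kru,kry,kuy,pru
∂3: piv[aghr,aghu,agpr,agru,ahru,bgpr,bgpu,bgru,bkru,bpru,ghku,ghky,ghuy,gkuy,hkry] rk=15  ker:ghru,gpru,hkuy
rk∂_2=24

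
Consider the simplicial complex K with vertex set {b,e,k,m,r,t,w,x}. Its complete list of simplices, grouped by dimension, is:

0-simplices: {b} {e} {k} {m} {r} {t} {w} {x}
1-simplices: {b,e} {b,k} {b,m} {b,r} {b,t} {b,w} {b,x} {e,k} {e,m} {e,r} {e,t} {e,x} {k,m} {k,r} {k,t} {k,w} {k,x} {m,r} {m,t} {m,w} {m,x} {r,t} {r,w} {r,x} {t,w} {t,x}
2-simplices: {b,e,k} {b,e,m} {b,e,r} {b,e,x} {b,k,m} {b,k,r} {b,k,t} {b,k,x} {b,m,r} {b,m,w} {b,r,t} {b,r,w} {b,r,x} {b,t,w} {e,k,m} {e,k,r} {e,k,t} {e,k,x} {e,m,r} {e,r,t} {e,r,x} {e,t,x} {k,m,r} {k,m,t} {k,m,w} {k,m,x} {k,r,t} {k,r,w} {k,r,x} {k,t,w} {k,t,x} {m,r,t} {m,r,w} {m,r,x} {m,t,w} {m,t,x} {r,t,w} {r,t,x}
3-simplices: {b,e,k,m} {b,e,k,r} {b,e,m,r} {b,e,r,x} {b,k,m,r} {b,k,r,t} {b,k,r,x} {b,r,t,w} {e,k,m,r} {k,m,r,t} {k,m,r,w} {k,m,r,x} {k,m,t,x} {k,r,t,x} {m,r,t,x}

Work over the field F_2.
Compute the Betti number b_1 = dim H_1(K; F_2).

b_1=0

n_0=8 n_1=26 n_2=38 n_3=15  [Z2]
∂1: piv[be,bk,bm,br,bt,bw,bx] rk=7  ker:ek,em,er,et,ex,km,kr,kt,kw,kx,mr,mt,mw,mx,rt,rw,rx,tw,tx
∂2: piv[bek,bem,ber,bex,bkm,bkr,bkt,bkx,bmr,bmw,brt,brw,brx,btw,ekt,etx,kmt,kmw,kmx] rk=19  ker:ekm,ekr,ekx,emr,ert,erx,kmr,krt,krw,krx,ktw,ktx,mrt,mrw,mrx,mtw,mtx,rtw,rtx
∂3: piv[bekm,bekr,bemr,berx,bkmr,bkrt,bkrx,brtw,kmrt,kmrw,kmrx,kmtx,krtx] rk=13  ker:ekmr,mrtx
b_1=(26−7)−19=0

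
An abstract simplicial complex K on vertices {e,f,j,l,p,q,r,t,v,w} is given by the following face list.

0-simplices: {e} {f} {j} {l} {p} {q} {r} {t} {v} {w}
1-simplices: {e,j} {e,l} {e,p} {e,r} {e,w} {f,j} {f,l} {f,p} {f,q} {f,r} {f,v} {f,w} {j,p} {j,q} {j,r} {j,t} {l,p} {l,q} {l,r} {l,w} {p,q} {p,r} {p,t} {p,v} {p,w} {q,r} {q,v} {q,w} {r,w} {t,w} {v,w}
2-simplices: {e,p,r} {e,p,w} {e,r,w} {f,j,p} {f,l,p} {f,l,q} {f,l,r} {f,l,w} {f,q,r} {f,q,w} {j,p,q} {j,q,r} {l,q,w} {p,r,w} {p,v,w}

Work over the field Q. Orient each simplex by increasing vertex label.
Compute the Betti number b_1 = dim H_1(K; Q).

n_0=10 n_1=31 n_2=15  [Q]
∂1: piv[ej,el,ep,er,ew,fj,fq,fv,jt] rk=9  ker:fl,fp,fr,fw,jp,jq,jr,lp,lq,lr,lw,pq,pr,pt,pv,pw,qr,qv,qw,rw,tw,vw
∂2: piv[epr,epw,erw,fjp,flp,flq,flr,flw,fqr,fqw,jpq,jqr,pvw] rk=13  ker:lqw,prw
b_1=(31−9)−13=9

b_1=9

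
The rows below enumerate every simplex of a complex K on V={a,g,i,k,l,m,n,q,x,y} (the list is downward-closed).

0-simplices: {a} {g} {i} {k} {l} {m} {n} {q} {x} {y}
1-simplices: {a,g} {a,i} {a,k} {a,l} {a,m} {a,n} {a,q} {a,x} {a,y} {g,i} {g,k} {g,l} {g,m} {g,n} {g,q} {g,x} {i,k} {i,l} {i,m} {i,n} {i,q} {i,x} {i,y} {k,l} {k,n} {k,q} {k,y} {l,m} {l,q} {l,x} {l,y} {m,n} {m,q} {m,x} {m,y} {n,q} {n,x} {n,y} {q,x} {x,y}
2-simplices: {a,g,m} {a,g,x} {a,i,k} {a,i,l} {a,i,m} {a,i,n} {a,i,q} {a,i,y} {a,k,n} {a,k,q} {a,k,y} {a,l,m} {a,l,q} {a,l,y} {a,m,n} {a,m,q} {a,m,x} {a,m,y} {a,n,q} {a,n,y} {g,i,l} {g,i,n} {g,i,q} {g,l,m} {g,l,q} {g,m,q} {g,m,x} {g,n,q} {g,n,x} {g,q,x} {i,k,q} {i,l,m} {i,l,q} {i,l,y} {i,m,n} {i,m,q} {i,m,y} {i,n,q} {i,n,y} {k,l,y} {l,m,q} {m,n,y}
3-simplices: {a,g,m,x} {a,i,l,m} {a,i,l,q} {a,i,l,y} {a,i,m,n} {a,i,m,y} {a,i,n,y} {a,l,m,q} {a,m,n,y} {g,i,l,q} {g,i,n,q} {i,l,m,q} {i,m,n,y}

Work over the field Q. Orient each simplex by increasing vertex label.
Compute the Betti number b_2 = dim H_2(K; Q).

b_2=3

n_0=10 n_1=40 n_2=42 n_3=13  [Q]
∂1: piv[ag,ai,ak,al,am,an,aq,ax,ay] rk=9  ker:gi,gk,gl,gm,gn,gq,gx,ik,il,im,in,iq,ix,iy,kl,kn,kq,ky,lm,lq,lx,ly,mn,mq,mx,my,nq,nx,ny,qx,xy
∂2: piv[agm,agx,aik,ail,aim,ain,aiq,aiy,akn,akq,aky,alm,alq,aly,amn,amq,amx,amy,anq,any,gil,gin,giq,glm,gnx,gqx,kly] rk=27  ker:glq,gmq,gmx,gnq,ikq,ilm,ilq,ily,imn,imq,imy,inq,iny,lmq,mny
∂3: piv[agmx,ailm,ailq,aily,aimn,aimy,ainy,almq,amny,gilq,ginq,ilmq] rk=12  ker:imny
b_2=(42−27)−12=3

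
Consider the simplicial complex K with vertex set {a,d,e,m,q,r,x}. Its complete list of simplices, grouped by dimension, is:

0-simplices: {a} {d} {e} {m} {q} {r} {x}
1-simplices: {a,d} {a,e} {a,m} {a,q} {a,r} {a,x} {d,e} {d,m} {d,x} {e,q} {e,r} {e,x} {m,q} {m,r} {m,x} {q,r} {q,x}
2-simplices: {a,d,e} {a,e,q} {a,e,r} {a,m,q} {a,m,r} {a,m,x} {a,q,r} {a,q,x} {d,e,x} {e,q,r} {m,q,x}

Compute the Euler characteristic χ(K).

n_0=7 n_1=17 n_2=11
χ=+7−17+11=1

χ(K)=1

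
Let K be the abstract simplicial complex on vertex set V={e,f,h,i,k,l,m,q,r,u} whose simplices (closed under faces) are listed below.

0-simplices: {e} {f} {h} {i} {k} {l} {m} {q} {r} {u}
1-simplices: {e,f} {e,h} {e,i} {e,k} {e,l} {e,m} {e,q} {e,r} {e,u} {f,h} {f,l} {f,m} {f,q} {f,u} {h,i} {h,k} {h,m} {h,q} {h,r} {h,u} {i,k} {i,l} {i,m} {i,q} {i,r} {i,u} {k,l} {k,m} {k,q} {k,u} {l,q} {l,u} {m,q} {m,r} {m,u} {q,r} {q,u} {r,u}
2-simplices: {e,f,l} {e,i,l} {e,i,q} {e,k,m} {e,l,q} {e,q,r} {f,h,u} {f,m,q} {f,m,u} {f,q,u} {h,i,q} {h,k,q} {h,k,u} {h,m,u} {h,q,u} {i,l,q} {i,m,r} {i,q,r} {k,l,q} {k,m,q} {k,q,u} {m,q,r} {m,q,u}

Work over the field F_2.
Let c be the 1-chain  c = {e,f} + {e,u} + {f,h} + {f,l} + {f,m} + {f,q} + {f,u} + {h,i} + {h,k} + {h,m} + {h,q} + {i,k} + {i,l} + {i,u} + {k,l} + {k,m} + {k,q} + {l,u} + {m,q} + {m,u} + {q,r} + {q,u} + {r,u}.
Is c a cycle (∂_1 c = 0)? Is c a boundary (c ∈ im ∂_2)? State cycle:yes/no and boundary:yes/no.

n_0=10 n_1=38 n_2=23  [Z2]
∂1: piv[ef,eh,ei,ek,el,em,eq,er,eu] rk=9  ker:fh,fl,fm,fq,fu,hi,hk,hm,hq,hr,hu,ik,il,im,iq,ir,iu,kl,km,kq,ku,lq,lu,mq,mr,mu,qr,qu,ru
∂2: piv[efl,eil,eiq,ekm,elq,eqr,fhu,fmq,fmu,fqu,hiq,hkq,hku,hmu,hqu,imr,iqr,klq,kmq,mqr] rk=20  ker:ilq,kqu,mqu
∂1c = {h} + {k} + {m} + {u}

cycle:no boundary:no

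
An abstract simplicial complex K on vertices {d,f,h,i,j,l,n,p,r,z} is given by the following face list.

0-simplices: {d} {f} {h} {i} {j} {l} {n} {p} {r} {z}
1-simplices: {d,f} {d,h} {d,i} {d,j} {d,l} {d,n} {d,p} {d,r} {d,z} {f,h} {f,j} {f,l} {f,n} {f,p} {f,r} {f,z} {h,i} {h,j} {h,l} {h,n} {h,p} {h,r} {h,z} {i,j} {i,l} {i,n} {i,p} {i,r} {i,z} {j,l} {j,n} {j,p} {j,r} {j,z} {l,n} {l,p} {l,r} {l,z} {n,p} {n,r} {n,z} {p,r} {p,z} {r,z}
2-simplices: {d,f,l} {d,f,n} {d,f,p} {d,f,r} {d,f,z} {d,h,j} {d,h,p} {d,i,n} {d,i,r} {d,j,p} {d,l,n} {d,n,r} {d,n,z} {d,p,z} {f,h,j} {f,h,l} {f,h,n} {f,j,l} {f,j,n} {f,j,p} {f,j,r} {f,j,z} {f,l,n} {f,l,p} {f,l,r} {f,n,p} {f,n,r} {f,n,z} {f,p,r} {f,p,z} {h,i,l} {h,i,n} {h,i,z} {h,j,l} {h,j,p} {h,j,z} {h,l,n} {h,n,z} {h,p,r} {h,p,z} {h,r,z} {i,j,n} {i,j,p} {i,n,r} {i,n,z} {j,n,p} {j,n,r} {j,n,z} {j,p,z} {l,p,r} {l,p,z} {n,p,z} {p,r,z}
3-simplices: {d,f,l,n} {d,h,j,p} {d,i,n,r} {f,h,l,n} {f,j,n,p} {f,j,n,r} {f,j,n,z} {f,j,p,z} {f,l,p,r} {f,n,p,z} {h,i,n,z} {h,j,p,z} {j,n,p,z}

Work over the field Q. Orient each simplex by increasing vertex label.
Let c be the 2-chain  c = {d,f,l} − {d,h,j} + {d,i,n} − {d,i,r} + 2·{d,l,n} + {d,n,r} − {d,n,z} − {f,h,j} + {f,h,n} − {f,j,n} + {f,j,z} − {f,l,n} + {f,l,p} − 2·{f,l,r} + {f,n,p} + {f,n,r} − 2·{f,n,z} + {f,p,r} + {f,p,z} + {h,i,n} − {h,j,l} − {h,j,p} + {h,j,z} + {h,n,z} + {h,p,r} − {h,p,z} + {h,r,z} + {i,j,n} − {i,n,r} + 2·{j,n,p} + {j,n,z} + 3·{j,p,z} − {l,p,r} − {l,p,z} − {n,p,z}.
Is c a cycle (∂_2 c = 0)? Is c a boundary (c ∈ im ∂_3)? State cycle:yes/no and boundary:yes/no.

n_0=10 n_1=44 n_2=53 n_3=13  [Q]
∂1: piv[df,dh,di,dj,dl,dn,dp,dr,dz] rk=9  ker:fh,fj,fl,fn,fp,fr,fz,hi,hj,hl,hn,hp,hr,hz,ij,il,in,ip,ir,iz,jl,jn,jp,jr,jz,ln,lp,lr,lz,np,nr,nz,pr,pz,rz
∂2: piv[dfl,dfn,dfp,dfr,dfz,dhj,dhp,din,dir,djp,dln,dnr,dnz,dpz,fhj,fhl,fhn,fjl,fjn,fjp,fjr,fjz,flp,flr,fnp,fpr,hil,hin,hiz,hjz,hpr,hrz,ijn,ijp,lpz] rk=35  ker:fln,fnr,fnz,fpz,hjl,hjp,hln,hnz,hpz,inr,inz,jnp,jnr,jnz,jpz,lpr,npz,prz
∂3: piv[dfln,dhjp,dinr,fhln,fjnp,fjnr,fjnz,fjpz,flpr,fnpz,hinz,hjpz] rk=12  ker:jnpz
∂2c = {d,f} − {d,h} + {d,j} + {d,l} − 3·{d,n} + {d,z} + {f,j} − {f,l} + {f,n} + {h,i} − 3·{h,j} + {h,l} + {h,n} + {h,p} − 2·{h,z} + {i,j} − {j,l} + 3·{j,n} − 2·{j,z} + {l,n} − {l,p} − {l,r} + {l,z} + 2·{n,p} + {n,r} + {p,r} + {p,z} + {r,z}

cycle:no boundary:no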